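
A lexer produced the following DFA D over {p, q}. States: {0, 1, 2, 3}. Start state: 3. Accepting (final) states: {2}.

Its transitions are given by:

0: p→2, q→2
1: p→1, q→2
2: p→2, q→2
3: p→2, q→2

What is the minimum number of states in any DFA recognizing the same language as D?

States {0,1} cannot be reached from the start state, so discard them.
P0 = {2} | {3}.
The partition is now stable with 2 blocks: {2} | {3}.

2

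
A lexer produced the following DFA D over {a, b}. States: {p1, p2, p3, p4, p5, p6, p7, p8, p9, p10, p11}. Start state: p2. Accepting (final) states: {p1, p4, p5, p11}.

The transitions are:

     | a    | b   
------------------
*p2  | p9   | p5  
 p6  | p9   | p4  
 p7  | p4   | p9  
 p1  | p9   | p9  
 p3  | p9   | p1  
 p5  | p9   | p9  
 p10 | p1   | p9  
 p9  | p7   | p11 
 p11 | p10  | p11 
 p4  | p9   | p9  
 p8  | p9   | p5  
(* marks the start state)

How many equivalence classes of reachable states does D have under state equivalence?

States {p3,p6,p8} cannot be reached from the start state, so discard them.
Initial partition by acceptance: {p1,p4,p5,p11} | {p2,p7,p9,p10}.
Refine {p1,p4,p5,p11} on symbol b: members go to different blocks, giving {p1,p4,p5} and {p11}.
On input a, block {p2,p7,p9,p10} splits into {p2,p9} and {p7,p10}.
Split {p2,p9} by δ(·,a) → {p2} and {p9}.
No further refinement is possible. Final partition (5 blocks): {p1,p4,p5} | {p2} | {p11} | {p7,p10} | {p9}.

5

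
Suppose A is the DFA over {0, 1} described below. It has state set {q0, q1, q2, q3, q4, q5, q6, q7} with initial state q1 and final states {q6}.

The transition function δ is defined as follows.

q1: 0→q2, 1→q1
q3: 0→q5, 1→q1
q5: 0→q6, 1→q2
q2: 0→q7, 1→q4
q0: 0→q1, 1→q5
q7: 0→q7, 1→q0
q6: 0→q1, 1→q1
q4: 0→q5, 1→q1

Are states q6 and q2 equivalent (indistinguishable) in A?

Reachable states from the start: {q0,q1,q2,q4,q5,q6,q7}. Unreachable: {q3} — drop them.
Initial partition by acceptance: {q6} | {q0,q1,q2,q4,q5,q7}.
Refine {q0,q1,q2,q4,q5,q7} on symbol 0: members go to different blocks, giving {q0,q1,q2,q4,q7} and {q5}.
On input 0, block {q0,q1,q2,q4,q7} splits into {q0,q1,q2,q7} and {q4}.
Refine {q0,q1,q2,q7} on symbol 1: members go to different blocks, giving {q1,q7} and {q0} and {q2}.
Refine {q1,q7} on symbol 0: members go to different blocks, giving {q1} and {q7}.
The partition is now stable with 7 blocks: {q6} | {q1} | {q5} | {q4} | {q0} | {q2} | {q7}.
q6 and q2 end up in different blocks, so they are distinguishable. For instance, the string 'ε' is accepted from only q6.

No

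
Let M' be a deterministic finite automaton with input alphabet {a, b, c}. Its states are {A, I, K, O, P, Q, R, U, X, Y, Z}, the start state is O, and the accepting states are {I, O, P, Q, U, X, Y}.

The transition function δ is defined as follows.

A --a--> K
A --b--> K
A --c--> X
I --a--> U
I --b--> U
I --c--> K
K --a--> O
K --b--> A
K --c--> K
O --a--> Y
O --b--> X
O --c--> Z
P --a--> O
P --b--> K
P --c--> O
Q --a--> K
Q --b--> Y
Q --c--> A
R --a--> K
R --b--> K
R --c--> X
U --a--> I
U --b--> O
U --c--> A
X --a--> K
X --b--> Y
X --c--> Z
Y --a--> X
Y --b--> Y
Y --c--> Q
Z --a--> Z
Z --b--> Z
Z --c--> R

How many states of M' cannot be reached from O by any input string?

3

No path from O leads to I, P, U; the other 8 states are all reachable.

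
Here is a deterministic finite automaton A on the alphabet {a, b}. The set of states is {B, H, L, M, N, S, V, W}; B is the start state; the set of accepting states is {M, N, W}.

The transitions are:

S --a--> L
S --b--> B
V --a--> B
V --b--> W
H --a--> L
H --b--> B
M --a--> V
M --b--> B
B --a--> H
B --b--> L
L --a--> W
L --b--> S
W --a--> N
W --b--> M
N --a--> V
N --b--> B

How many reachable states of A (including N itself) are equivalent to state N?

Start with accepting vs non-accepting: {M,N,W} | {B,H,L,S,V}.
Refine {M,N,W} on symbol a: members go to different blocks, giving {M,N} and {W}.
Refine {B,H,L,S,V} on symbol a: members go to different blocks, giving {B,H,S,V} and {L}.
Refine {B,H,S,V} on symbol a: members go to different blocks, giving {H,S} and {B,V}.
Split {B,V} by δ(·,a) → {B} and {V}.
The partition is now stable with 6 blocks: {M,N} | {H,S} | {W} | {L} | {B} | {V}.
State N belongs to the block {M,N}, which has 2 states.

2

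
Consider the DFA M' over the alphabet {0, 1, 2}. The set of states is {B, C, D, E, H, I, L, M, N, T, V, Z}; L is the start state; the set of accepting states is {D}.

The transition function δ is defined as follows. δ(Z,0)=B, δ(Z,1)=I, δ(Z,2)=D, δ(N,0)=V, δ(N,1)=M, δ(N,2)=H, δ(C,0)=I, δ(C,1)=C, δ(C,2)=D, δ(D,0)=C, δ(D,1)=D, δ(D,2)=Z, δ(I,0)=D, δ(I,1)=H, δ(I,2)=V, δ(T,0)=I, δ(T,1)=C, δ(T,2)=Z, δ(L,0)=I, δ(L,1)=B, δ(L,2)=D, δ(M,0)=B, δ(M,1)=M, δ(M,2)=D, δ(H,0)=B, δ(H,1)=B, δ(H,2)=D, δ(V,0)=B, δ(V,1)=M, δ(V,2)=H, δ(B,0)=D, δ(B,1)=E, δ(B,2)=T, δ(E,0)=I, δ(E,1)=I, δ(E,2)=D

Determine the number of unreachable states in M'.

No path from L leads to N; the other 11 states are all reachable.

1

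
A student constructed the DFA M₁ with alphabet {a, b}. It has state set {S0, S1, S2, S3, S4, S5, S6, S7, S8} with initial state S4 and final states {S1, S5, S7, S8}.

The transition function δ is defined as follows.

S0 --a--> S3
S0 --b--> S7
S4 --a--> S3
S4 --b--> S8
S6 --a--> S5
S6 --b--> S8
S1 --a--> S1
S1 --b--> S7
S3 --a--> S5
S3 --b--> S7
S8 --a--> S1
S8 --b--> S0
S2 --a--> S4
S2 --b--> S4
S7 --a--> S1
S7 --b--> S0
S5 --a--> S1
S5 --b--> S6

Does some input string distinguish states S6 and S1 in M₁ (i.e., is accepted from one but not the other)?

Yes

First remove the unreachable states {S2}; 8 states remain.
Initial partition by acceptance: {S1,S5,S7,S8} | {S0,S3,S4,S6}.
Split {S1,S5,S7,S8} by δ(·,b) → {S5,S7,S8} and {S1}.
Refine {S0,S3,S4,S6} on symbol a: members go to different blocks, giving {S0,S4} and {S3,S6}.
Split {S5,S7,S8} by δ(·,b) → {S7,S8} and {S5}.
No further refinement is possible. Final partition (5 blocks): {S7,S8} | {S0,S4} | {S1} | {S3,S6} | {S5}.
S6 and S1 end up in different blocks, so they are distinguishable. For instance, the string 'ε' is accepted from only S1.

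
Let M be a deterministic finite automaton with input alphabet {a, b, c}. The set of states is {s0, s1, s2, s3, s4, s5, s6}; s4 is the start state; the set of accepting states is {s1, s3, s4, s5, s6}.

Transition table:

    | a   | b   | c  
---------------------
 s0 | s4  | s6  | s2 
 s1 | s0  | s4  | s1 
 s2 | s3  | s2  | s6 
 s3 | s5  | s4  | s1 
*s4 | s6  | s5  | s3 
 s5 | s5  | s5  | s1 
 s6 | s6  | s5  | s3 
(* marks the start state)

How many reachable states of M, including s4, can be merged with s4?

Start with accepting vs non-accepting: {s1,s3,s4,s5,s6} | {s0,s2}.
Refine {s1,s3,s4,s5,s6} on symbol a: members go to different blocks, giving {s3,s4,s5,s6} and {s1}.
On input c, block {s3,s4,s5,s6} splits into {s3,s5} and {s4,s6}.
Refine {s3,s5} on symbol b: members go to different blocks, giving {s3} and {s5}.
Split {s0,s2} by δ(·,a) → {s0} and {s2}.
The partition is now stable with 6 blocks: {s3} | {s0} | {s1} | {s4,s6} | {s5} | {s2}.
State s4 belongs to the block {s4,s6}, which has 2 states.

2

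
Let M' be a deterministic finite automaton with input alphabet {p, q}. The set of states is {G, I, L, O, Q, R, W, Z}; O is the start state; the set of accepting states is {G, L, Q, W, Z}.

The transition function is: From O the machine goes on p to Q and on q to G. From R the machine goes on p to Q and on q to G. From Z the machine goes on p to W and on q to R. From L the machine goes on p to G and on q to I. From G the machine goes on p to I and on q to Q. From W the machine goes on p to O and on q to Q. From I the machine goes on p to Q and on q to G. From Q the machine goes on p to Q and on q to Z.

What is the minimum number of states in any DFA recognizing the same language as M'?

First remove the unreachable states {L}; 7 states remain.
P0 = {G,Q,W,Z} | {I,O,R}.
Split {G,Q,W,Z} by δ(·,p) → {Q,Z} and {G,W}.
On input p, block {Q,Z} splits into {Q} and {Z}.
Stable partition: {Q} | {I,O,R} | {G,W} | {Z} — 4 equivalence classes.

4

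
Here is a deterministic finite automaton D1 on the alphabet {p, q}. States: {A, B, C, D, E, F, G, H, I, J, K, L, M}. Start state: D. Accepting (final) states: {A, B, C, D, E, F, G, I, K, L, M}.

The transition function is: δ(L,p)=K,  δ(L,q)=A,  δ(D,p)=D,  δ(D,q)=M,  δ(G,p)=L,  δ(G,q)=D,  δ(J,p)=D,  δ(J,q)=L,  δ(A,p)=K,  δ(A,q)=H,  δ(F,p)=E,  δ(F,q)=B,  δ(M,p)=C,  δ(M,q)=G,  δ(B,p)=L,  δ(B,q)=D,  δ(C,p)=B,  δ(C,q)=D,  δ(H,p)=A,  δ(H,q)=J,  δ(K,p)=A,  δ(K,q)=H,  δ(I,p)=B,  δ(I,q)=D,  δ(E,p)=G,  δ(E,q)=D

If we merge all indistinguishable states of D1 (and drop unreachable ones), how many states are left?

States {E,F,I} cannot be reached from the start state, so discard them.
P0 = {A,B,C,D,G,K,L,M} | {H,J}.
Refine {A,B,C,D,G,K,L,M} on symbol q: members go to different blocks, giving {B,C,D,G,L,M} and {A,K}.
Refine {B,C,D,G,L,M} on symbol p: members go to different blocks, giving {B,C,D,G,M} and {L}.
Split {B,C,D,G,M} by δ(·,p) → {C,D,M} and {B,G}.
Refine {C,D,M} on symbol p: members go to different blocks, giving {D,M} and {C}.
On input p, block {D,M} splits into {D} and {M}.
On input p, block {H,J} splits into {H} and {J}.
No further refinement is possible. Final partition (8 blocks): {D} | {H} | {A,K} | {L} | {B,G} | {C} | {M} | {J}.

8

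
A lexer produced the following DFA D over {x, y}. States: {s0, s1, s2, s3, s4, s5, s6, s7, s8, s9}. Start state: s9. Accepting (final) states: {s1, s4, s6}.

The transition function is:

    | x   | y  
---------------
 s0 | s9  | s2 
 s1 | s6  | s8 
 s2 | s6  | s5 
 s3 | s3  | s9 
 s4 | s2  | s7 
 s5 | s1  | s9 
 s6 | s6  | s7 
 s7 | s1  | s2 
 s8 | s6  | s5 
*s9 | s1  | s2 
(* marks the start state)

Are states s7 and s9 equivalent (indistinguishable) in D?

Yes

States {s0,s3,s4} cannot be reached from the start state, so discard them.
Start with accepting vs non-accepting: {s1,s6} | {s2,s5,s7,s8,s9}.
No further refinement is possible. Final partition (2 blocks): {s1,s6} | {s2,s5,s7,s8,s9}.
s7 and s9 lie in the same block of the stable partition, so they are equivalent — no string distinguishes them.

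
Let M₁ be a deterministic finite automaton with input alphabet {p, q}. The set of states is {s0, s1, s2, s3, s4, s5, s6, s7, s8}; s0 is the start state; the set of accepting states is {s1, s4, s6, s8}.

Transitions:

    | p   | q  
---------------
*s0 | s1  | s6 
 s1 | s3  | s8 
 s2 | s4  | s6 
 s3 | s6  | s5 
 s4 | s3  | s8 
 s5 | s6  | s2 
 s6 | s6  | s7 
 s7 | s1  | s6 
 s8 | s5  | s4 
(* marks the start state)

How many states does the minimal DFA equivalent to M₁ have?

6

Every state is reachable, so we keep all 9.
P0 = {s1,s4,s6,s8} | {s0,s2,s3,s5,s7}.
Refine {s1,s4,s6,s8} on symbol p: members go to different blocks, giving {s1,s4,s8} and {s6}.
Split {s0,s2,s3,s5,s7} by δ(·,p) → {s0,s2,s7} and {s3,s5}.
On input q, block {s3,s5} splits into {s3} and {s5}.
On input p, block {s1,s4,s8} splits into {s1,s4} and {s8}.
Stable partition: {s1,s4} | {s0,s2,s7} | {s6} | {s3} | {s5} | {s8} — 6 equivalence classes.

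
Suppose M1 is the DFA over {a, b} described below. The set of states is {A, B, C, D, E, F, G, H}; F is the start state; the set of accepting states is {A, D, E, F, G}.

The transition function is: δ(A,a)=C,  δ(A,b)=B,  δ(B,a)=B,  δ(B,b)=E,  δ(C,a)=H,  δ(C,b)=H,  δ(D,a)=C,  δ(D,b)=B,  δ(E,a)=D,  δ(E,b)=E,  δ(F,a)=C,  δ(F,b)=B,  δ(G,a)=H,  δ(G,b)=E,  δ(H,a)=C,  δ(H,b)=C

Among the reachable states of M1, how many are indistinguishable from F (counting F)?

2

First remove the unreachable states {A,G}; 6 states remain.
P0 = {D,E,F} | {B,C,H}.
Split {D,E,F} by δ(·,a) → {D,F} and {E}.
On input b, block {B,C,H} splits into {C,H} and {B}.
The partition is now stable with 4 blocks: {D,F} | {C,H} | {E} | {B}.
The equivalence class containing F is {D,F}, of size 2.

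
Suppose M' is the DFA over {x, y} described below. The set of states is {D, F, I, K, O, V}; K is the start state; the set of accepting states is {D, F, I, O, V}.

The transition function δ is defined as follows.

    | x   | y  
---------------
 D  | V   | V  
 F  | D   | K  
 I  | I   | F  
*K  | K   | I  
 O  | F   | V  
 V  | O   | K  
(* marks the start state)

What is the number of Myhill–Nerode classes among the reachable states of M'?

4

Initial partition by acceptance: {D,F,I,O,V} | {K}.
On input y, block {D,F,I,O,V} splits into {D,I,O} and {F,V}.
On input x, block {D,I,O} splits into {D,O} and {I}.
The partition is now stable with 4 blocks: {D,O} | {K} | {F,V} | {I}.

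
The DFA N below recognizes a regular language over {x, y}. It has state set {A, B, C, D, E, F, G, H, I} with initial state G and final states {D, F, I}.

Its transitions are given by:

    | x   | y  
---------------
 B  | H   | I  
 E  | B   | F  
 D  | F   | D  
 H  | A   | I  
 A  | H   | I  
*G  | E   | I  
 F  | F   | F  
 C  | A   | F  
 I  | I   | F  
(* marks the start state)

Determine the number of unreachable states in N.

2

BFS from G reaches {A, B, E, F, G, H, I}; the 2 state(s) C, D are never visited.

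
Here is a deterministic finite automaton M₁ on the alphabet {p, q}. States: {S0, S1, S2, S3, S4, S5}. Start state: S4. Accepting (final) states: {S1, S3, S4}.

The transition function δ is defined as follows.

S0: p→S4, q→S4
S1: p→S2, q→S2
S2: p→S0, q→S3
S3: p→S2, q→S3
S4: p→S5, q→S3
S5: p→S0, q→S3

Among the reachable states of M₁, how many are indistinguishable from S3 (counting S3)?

2

Reachable states from the start: {S0,S2,S3,S4,S5}. Unreachable: {S1} — drop them.
Start with accepting vs non-accepting: {S3,S4} | {S0,S2,S5}.
Split {S0,S2,S5} by δ(·,p) → {S2,S5} and {S0}.
The partition is now stable with 3 blocks: {S3,S4} | {S2,S5} | {S0}.
The equivalence class containing S3 is {S3,S4}, of size 2.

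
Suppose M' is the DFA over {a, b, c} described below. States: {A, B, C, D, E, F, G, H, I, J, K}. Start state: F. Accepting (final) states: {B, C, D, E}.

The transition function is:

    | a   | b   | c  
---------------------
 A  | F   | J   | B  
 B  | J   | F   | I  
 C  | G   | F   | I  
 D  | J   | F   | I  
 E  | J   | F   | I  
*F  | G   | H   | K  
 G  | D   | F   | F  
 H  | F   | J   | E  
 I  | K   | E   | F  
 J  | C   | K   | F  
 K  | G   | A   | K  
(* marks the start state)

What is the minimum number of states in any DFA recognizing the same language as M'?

All states are reachable from the start state.
Start with accepting vs non-accepting: {B,C,D,E} | {A,F,G,H,I,J,K}.
Refine {A,F,G,H,I,J,K} on symbol a: members go to different blocks, giving {A,F,H,I,K} and {G,J}.
Split {A,F,H,I,K} by δ(·,a) → {A,H,I} and {F,K}.
Split {A,H,I} by δ(·,b) → {A,H} and {I}.
The partition is now stable with 5 blocks: {B,C,D,E} | {A,H} | {G,J} | {F,K} | {I}.

5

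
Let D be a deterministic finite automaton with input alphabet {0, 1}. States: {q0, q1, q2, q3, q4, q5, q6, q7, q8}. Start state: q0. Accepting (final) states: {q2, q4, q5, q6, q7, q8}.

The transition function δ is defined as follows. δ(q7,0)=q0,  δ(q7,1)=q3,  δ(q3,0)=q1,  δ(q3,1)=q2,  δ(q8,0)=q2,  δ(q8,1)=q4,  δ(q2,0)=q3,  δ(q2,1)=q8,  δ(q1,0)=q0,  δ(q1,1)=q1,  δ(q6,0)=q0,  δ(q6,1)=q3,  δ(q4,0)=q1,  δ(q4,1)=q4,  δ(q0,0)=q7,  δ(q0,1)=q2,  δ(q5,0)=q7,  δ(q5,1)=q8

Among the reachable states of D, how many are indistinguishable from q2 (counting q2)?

1

States {q5,q6} cannot be reached from the start state, so discard them.
Initial partition by acceptance: {q2,q4,q7,q8} | {q0,q1,q3}.
Split {q2,q4,q7,q8} by δ(·,0) → {q2,q4,q7} and {q8}.
On input 1, block {q2,q4,q7} splits into {q2} and {q4} and {q7}.
Split {q0,q1,q3} by δ(·,0) → {q1,q3} and {q0}.
On input 0, block {q1,q3} splits into {q1} and {q3}.
Stable partition: {q2} | {q1} | {q8} | {q4} | {q7} | {q0} | {q3} — 7 equivalence classes.
The equivalence class containing q2 is {q2}, of size 1.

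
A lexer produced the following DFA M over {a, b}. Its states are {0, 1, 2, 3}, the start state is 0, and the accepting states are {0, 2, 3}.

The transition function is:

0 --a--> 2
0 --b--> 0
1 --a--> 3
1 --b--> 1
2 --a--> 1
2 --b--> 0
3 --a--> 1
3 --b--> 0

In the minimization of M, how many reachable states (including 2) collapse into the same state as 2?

2

Every state is reachable, so we keep all 4.
Initial partition by acceptance: {0,2,3} | {1}.
On input a, block {0,2,3} splits into {2,3} and {0}.
Stable partition: {2,3} | {1} | {0} — 3 equivalence classes.
State 2 belongs to the block {2,3}, which has 2 states.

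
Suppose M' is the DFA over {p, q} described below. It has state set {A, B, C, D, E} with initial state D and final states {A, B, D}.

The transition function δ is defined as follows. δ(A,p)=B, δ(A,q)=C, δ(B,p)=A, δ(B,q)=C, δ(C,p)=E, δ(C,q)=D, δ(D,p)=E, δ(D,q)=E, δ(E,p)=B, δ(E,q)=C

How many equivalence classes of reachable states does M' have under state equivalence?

Initial partition by acceptance: {A,B,D} | {C,E}.
On input p, block {A,B,D} splits into {A,B} and {D}.
Split {C,E} by δ(·,p) → {C} and {E}.
The partition is now stable with 4 blocks: {A,B} | {C} | {D} | {E}.

4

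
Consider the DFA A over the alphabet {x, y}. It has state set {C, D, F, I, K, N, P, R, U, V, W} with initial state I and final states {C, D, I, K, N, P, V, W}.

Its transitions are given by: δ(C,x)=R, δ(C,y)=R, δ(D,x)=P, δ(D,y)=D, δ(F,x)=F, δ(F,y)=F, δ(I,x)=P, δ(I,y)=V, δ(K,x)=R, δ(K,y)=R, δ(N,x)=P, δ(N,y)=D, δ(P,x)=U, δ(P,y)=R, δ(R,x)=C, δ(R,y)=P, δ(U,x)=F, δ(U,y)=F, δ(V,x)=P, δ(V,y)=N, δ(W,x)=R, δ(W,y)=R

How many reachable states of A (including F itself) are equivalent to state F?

2

First remove the unreachable states {K,W}; 9 states remain.
Start with accepting vs non-accepting: {C,D,I,N,P,V} | {F,R,U}.
Split {C,D,I,N,P,V} by δ(·,x) → {D,I,N,V} and {C,P}.
On input x, block {F,R,U} splits into {F,U} and {R}.
Split {C,P} by δ(·,x) → {C} and {P}.
No further refinement is possible. Final partition (5 blocks): {D,I,N,V} | {F,U} | {C} | {R} | {P}.
The equivalence class containing F is {F,U}, of size 2.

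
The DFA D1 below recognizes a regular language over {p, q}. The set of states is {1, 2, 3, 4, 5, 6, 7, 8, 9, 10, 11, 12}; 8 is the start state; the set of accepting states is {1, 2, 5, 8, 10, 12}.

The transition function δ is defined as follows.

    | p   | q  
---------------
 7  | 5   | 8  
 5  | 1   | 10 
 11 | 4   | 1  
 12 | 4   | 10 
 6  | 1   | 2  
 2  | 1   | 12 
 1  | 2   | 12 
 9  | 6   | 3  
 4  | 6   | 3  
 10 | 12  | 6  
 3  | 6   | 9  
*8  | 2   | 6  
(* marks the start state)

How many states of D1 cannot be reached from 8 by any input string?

3

Starting at 8 and following transitions, the reachable set is {1, 2, 3, 4, 6, 8, 9, 10, 12}. That leaves 5, 7, 11 unreachable — 3 in total.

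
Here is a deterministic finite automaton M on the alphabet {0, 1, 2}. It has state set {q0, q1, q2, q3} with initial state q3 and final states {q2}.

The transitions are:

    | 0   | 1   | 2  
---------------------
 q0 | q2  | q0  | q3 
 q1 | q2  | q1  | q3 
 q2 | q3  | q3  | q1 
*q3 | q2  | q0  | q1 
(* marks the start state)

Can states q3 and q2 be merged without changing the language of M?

No

All states are reachable from the start state.
Start with accepting vs non-accepting: {q2} | {q0,q1,q3}.
No further refinement is possible. Final partition (2 blocks): {q2} | {q0,q1,q3}.
q3 and q2 end up in different blocks, so they are distinguishable. For instance, the string 'ε' is accepted from only q2.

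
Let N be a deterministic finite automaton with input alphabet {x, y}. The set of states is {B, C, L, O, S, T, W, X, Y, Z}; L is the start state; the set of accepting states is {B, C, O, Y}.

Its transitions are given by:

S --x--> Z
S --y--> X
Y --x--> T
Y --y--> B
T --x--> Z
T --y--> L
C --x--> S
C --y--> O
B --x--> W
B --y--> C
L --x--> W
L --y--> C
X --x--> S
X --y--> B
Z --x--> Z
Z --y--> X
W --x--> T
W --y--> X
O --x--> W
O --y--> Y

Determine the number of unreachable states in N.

Exploring from L, all states are eventually visited, so none are unreachable.

0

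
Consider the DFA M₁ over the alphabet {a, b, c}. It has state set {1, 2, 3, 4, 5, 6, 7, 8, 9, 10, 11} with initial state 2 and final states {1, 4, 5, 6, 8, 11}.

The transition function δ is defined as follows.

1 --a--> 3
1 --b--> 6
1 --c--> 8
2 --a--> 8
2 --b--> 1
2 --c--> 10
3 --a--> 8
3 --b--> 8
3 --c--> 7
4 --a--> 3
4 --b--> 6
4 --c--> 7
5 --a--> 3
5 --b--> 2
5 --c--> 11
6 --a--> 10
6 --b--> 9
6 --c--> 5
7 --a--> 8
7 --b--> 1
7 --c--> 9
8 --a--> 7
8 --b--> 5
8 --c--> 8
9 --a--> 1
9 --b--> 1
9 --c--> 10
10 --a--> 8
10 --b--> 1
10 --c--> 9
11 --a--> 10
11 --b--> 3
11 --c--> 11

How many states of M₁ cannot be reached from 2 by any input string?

1

BFS from 2 reaches {1, 2, 3, 5, 6, 7, 8, 9, 10, 11}; the 1 state(s) 4 are never visited.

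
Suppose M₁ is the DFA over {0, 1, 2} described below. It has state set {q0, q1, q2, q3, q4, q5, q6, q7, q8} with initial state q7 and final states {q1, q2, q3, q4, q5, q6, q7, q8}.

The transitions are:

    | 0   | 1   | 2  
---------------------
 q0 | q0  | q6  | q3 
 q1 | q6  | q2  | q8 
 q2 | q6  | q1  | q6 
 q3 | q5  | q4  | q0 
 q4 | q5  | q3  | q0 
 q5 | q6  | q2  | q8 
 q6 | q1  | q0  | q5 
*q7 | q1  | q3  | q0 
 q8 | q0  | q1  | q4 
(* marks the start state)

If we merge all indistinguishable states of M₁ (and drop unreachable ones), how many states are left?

Initial partition by acceptance: {q1,q2,q3,q4,q5,q6,q7,q8} | {q0}.
Split {q1,q2,q3,q4,q5,q6,q7,q8} by δ(·,0) → {q1,q2,q3,q4,q5,q6,q7} and {q8}.
On input 1, block {q1,q2,q3,q4,q5,q6,q7} splits into {q1,q2,q3,q4,q5,q7} and {q6}.
Split {q1,q2,q3,q4,q5,q7} by δ(·,0) → {q1,q2,q5} and {q3,q4,q7}.
On input 2, block {q1,q2,q5} splits into {q1,q5} and {q2}.
The partition is now stable with 6 blocks: {q1,q5} | {q0} | {q8} | {q6} | {q3,q4,q7} | {q2}.

6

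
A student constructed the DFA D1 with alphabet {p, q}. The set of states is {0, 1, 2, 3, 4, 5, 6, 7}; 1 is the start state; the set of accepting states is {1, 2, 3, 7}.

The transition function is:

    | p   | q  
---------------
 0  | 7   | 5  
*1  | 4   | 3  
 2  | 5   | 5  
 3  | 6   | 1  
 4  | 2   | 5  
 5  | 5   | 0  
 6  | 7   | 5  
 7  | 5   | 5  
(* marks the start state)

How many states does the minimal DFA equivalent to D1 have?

4

Every state is reachable, so we keep all 8.
Initial partition by acceptance: {1,2,3,7} | {0,4,5,6}.
On input q, block {1,2,3,7} splits into {1,3} and {2,7}.
Split {0,4,5,6} by δ(·,p) → {0,4,6} and {5}.
The partition is now stable with 4 blocks: {1,3} | {0,4,6} | {2,7} | {5}.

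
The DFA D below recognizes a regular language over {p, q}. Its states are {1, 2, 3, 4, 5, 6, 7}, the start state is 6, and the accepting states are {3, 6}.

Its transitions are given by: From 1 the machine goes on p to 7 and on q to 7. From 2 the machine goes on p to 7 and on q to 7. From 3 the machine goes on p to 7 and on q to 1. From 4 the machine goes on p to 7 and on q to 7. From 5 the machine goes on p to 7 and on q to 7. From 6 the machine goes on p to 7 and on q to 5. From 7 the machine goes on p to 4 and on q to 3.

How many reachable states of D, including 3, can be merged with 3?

Reachable states from the start: {1,3,4,5,6,7}. Unreachable: {2} — drop them.
Start with accepting vs non-accepting: {3,6} | {1,4,5,7}.
Split {1,4,5,7} by δ(·,q) → {1,4,5} and {7}.
Stable partition: {3,6} | {1,4,5} | {7} — 3 equivalence classes.
The equivalence class containing 3 is {3,6}, of size 2.

2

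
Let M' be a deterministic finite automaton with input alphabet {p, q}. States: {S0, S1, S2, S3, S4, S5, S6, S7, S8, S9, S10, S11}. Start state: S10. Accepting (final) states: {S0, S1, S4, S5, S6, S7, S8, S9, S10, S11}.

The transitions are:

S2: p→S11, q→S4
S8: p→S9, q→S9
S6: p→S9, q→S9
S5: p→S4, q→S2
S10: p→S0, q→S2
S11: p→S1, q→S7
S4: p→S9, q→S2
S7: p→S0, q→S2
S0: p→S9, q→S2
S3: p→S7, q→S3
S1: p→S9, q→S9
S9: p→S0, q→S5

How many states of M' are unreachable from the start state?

3

BFS from S10 reaches {S0, S1, S2, S4, S5, S7, S9, S10, S11}; the 3 state(s) S3, S6, S8 are never visited.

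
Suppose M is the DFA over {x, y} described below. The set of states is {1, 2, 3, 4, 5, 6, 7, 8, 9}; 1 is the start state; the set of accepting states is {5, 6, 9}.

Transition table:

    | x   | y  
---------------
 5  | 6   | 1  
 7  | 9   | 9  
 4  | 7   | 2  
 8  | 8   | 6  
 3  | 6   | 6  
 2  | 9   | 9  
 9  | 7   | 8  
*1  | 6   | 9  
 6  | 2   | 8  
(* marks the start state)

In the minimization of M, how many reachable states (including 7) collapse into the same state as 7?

States {3,4,5} cannot be reached from the start state, so discard them.
Start with accepting vs non-accepting: {6,9} | {1,2,7,8}.
Split {1,2,7,8} by δ(·,x) → {1,2,7} and {8}.
The partition is now stable with 3 blocks: {6,9} | {1,2,7} | {8}.
State 7 belongs to the block {1,2,7}, which has 3 states.

3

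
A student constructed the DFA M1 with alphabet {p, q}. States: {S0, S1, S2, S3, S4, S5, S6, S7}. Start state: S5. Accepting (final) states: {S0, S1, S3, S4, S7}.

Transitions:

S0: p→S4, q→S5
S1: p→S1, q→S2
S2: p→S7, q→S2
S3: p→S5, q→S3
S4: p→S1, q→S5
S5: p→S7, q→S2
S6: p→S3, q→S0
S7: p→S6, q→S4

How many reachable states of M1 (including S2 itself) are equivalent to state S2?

2

P0 = {S0,S1,S3,S4,S7} | {S2,S5,S6}.
Refine {S0,S1,S3,S4,S7} on symbol p: members go to different blocks, giving {S0,S1,S4} and {S3,S7}.
Refine {S2,S5,S6} on symbol q: members go to different blocks, giving {S2,S5} and {S6}.
Split {S3,S7} by δ(·,p) → {S3} and {S7}.
Stable partition: {S0,S1,S4} | {S2,S5} | {S3} | {S6} | {S7} — 5 equivalence classes.
The equivalence class containing S2 is {S2,S5}, of size 2.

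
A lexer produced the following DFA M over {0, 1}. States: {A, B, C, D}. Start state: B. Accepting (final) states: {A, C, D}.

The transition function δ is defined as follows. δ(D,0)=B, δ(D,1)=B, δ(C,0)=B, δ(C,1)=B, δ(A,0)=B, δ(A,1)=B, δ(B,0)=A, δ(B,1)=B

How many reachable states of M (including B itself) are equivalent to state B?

Reachable states from the start: {A,B}. Unreachable: {C,D} — drop them.
P0 = {A} | {B}.
No further refinement is possible. Final partition (2 blocks): {A} | {B}.
State B belongs to the block {B}, which has 1 states.

1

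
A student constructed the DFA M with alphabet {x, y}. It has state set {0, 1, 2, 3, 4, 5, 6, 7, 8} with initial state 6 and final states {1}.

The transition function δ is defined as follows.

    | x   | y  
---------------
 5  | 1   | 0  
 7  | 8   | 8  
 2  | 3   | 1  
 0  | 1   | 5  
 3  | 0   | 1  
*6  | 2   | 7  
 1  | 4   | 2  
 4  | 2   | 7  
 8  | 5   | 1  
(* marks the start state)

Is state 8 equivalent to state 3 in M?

P0 = {1} | {0,2,3,4,5,6,7,8}.
Split {0,2,3,4,5,6,7,8} by δ(·,x) → {2,3,4,6,7,8} and {0,5}.
On input x, block {2,3,4,6,7,8} splits into {2,4,6,7} and {3,8}.
On input x, block {2,4,6,7} splits into {2,7} and {4,6}.
Refine {2,7} on symbol y: members go to different blocks, giving {2} and {7}.
No further refinement is possible. Final partition (6 blocks): {1} | {2} | {0,5} | {3,8} | {4,6} | {7}.
8 and 3 lie in the same block of the stable partition, so they are equivalent — no string distinguishes them.

Yes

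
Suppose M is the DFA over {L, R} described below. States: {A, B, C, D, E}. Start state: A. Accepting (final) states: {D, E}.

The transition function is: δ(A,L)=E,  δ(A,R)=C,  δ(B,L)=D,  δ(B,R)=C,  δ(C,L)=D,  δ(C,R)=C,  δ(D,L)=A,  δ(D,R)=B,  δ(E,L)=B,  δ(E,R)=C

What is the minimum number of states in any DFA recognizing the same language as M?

2

All states are reachable from the start state.
P0 = {D,E} | {A,B,C}.
Stable partition: {D,E} | {A,B,C} — 2 equivalence classes.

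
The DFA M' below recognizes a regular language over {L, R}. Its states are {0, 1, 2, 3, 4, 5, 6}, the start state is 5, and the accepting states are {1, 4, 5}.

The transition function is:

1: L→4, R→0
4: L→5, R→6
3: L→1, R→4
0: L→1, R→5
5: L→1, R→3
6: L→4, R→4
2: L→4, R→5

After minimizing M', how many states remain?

2

Reachable states from the start: {0,1,3,4,5,6}. Unreachable: {2} — drop them.
P0 = {1,4,5} | {0,3,6}.
No further refinement is possible. Final partition (2 blocks): {1,4,5} | {0,3,6}.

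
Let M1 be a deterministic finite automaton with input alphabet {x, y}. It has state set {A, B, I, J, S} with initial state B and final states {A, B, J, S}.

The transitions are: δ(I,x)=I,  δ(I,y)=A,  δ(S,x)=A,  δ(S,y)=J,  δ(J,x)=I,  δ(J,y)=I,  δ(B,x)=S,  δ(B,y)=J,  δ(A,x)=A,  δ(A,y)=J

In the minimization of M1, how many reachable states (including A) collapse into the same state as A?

3

Every state is reachable, so we keep all 5.
Start with accepting vs non-accepting: {A,B,J,S} | {I}.
Refine {A,B,J,S} on symbol x: members go to different blocks, giving {A,B,S} and {J}.
Stable partition: {A,B,S} | {I} | {J} — 3 equivalence classes.
The equivalence class containing A is {A,B,S}, of size 3.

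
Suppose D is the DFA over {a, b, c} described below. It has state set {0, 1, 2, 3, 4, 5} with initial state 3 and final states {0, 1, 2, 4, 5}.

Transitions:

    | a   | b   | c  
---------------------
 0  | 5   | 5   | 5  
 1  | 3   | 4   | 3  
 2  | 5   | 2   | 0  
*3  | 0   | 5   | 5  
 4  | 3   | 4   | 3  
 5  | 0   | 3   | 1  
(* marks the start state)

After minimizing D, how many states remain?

4

States {2} cannot be reached from the start state, so discard them.
P0 = {0,1,4,5} | {3}.
On input a, block {0,1,4,5} splits into {0,5} and {1,4}.
Split {0,5} by δ(·,b) → {0} and {5}.
Stable partition: {0} | {3} | {1,4} | {5} — 4 equivalence classes.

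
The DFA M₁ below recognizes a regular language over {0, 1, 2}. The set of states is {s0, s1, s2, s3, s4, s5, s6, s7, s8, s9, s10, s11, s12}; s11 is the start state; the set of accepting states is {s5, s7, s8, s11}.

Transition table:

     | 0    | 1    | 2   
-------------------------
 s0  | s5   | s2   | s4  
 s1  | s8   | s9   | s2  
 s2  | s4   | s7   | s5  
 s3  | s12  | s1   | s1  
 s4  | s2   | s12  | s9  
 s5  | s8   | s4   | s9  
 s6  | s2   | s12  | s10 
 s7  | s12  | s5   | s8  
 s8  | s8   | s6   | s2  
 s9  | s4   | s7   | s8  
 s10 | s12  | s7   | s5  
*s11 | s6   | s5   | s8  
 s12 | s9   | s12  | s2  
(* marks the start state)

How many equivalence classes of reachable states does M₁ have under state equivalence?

4

States {s0,s1,s3} cannot be reached from the start state, so discard them.
Initial partition by acceptance: {s5,s7,s8,s11} | {s2,s4,s6,s9,s10,s12}.
On input 0, block {s5,s7,s8,s11} splits into {s5,s8} and {s7,s11}.
Split {s2,s4,s6,s9,s10,s12} by δ(·,1) → {s2,s9,s10} and {s4,s6,s12}.
The partition is now stable with 4 blocks: {s5,s8} | {s2,s9,s10} | {s7,s11} | {s4,s6,s12}.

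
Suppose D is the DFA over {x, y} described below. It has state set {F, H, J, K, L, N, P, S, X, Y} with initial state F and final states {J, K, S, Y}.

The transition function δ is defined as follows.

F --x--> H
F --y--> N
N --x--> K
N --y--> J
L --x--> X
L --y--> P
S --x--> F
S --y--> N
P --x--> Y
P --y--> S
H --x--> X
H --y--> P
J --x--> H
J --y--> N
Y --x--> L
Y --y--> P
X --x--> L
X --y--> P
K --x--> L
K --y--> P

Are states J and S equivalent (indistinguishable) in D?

Yes

Initial partition by acceptance: {J,K,S,Y} | {F,H,L,N,P,X}.
On input x, block {F,H,L,N,P,X} splits into {F,H,L,X} and {N,P}.
No further refinement is possible. Final partition (3 blocks): {J,K,S,Y} | {F,H,L,X} | {N,P}.
J and S lie in the same block of the stable partition, so they are equivalent — no string distinguishes them.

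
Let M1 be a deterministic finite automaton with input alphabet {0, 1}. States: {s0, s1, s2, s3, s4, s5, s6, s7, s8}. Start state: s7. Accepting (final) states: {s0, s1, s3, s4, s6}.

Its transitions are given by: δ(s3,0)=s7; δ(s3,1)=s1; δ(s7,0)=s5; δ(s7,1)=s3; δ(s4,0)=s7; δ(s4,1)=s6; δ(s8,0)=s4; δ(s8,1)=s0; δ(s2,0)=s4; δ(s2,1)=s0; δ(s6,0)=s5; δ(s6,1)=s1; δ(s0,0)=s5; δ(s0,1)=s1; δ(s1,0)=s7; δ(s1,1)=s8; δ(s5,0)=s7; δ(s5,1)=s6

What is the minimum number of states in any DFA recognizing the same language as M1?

First remove the unreachable states {s2}; 8 states remain.
Initial partition by acceptance: {s0,s1,s3,s4,s6} | {s5,s7,s8}.
Split {s0,s1,s3,s4,s6} by δ(·,1) → {s0,s3,s4,s6} and {s1}.
Refine {s0,s3,s4,s6} on symbol 1: members go to different blocks, giving {s0,s3,s6} and {s4}.
On input 0, block {s5,s7,s8} splits into {s5,s7} and {s8}.
No further refinement is possible. Final partition (5 blocks): {s0,s3,s6} | {s5,s7} | {s1} | {s4} | {s8}.

5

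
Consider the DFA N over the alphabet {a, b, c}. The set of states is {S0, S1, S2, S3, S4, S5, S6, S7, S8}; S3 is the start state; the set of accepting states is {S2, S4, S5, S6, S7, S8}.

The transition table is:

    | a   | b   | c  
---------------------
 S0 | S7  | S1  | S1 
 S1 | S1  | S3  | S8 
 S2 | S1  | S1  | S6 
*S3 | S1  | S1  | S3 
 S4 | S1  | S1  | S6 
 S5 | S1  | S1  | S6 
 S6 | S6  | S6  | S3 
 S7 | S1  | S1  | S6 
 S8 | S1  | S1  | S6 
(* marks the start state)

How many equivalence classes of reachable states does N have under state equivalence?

4

Reachable states from the start: {S1,S3,S6,S8}. Unreachable: {S0,S2,S4,S5,S7} — drop them.
P0 = {S6,S8} | {S1,S3}.
On input a, block {S6,S8} splits into {S6} and {S8}.
On input c, block {S1,S3} splits into {S1} and {S3}.
The partition is now stable with 4 blocks: {S6} | {S1} | {S8} | {S3}.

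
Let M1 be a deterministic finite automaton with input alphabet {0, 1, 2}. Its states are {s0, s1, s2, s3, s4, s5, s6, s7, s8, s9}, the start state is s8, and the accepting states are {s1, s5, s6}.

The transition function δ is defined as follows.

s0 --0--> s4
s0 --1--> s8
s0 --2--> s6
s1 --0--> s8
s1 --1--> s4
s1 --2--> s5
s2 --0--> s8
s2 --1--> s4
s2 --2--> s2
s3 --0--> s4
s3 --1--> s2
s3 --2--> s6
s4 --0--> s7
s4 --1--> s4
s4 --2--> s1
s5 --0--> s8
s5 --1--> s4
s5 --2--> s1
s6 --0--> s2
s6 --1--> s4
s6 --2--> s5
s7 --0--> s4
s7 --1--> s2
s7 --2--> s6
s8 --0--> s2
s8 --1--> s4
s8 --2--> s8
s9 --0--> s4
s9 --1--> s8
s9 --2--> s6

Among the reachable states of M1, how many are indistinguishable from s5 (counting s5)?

3

States {s0,s3,s9} cannot be reached from the start state, so discard them.
Initial partition by acceptance: {s1,s5,s6} | {s2,s4,s7,s8}.
Split {s2,s4,s7,s8} by δ(·,2) → {s2,s8} and {s4,s7}.
Split {s4,s7} by δ(·,1) → {s4} and {s7}.
Stable partition: {s1,s5,s6} | {s2,s8} | {s4} | {s7} — 4 equivalence classes.
State s5 belongs to the block {s1,s5,s6}, which has 3 states.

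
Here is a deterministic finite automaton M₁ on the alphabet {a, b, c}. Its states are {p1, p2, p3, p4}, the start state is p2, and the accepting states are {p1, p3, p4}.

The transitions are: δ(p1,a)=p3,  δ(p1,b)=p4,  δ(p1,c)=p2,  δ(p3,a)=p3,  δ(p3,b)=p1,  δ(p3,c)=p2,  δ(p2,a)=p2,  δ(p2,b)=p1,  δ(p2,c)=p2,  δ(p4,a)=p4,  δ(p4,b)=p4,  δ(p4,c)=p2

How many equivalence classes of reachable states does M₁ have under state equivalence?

P0 = {p1,p3,p4} | {p2}.
Stable partition: {p1,p3,p4} | {p2} — 2 equivalence classes.

2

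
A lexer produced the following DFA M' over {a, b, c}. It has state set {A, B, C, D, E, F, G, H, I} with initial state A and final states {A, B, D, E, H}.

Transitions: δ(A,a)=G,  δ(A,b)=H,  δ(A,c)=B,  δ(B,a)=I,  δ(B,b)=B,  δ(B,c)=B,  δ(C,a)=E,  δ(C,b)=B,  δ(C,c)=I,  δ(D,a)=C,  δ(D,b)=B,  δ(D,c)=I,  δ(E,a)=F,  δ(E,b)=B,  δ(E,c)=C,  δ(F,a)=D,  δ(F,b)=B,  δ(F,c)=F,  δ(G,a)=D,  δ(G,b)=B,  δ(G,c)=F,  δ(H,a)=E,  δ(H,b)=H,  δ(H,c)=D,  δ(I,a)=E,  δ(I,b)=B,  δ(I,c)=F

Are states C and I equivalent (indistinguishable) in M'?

Yes

Initial partition by acceptance: {A,B,D,E,H} | {C,F,G,I}.
On input a, block {A,B,D,E,H} splits into {A,B,D,E} and {H}.
Split {A,B,D,E} by δ(·,b) → {B,D,E} and {A}.
On input c, block {B,D,E} splits into {D,E} and {B}.
No further refinement is possible. Final partition (5 blocks): {D,E} | {C,F,G,I} | {H} | {A} | {B}.
C and I lie in the same block of the stable partition, so they are equivalent — no string distinguishes them.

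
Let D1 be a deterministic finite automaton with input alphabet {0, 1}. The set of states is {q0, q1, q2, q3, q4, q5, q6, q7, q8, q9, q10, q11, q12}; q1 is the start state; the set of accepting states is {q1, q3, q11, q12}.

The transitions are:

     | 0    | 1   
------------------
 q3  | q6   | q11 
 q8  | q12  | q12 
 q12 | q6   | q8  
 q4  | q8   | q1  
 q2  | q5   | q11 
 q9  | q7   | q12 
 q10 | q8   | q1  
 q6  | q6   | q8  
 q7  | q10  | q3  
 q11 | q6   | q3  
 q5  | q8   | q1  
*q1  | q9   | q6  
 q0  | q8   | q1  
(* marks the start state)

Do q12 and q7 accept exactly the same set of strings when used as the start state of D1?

No

First remove the unreachable states {q0,q2,q4,q5}; 9 states remain.
Initial partition by acceptance: {q1,q3,q11,q12} | {q6,q7,q8,q9,q10}.
Refine {q1,q3,q11,q12} on symbol 1: members go to different blocks, giving {q1,q12} and {q3,q11}.
On input 0, block {q6,q7,q8,q9,q10} splits into {q6,q7,q9,q10} and {q8}.
Refine {q1,q12} on symbol 1: members go to different blocks, giving {q1} and {q12}.
On input 0, block {q6,q7,q9,q10} splits into {q6,q7,q9} and {q10}.
Split {q6,q7,q9} by δ(·,0) → {q6,q9} and {q7}.
On input 0, block {q6,q9} splits into {q6} and {q9}.
Stable partition: {q1} | {q6} | {q3,q11} | {q8} | {q12} | {q10} | {q7} | {q9} — 8 equivalence classes.
q12 and q7 end up in different blocks, so they are distinguishable. For instance, the string 'ε' is accepted from only q12.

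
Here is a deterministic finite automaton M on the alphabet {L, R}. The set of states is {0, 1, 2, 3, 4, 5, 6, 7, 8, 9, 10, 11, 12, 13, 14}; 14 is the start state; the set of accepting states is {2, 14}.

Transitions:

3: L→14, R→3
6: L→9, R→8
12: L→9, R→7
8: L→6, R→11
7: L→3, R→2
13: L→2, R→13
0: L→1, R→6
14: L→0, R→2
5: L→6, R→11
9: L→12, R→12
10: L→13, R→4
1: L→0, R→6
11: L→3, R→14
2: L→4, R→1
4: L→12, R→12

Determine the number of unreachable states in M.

3

Starting at 14 and following transitions, the reachable set is {0, 1, 2, 3, 4, 6, 7, 8, 9, 11, 12, 14}. That leaves 5, 10, 13 unreachable — 3 in total.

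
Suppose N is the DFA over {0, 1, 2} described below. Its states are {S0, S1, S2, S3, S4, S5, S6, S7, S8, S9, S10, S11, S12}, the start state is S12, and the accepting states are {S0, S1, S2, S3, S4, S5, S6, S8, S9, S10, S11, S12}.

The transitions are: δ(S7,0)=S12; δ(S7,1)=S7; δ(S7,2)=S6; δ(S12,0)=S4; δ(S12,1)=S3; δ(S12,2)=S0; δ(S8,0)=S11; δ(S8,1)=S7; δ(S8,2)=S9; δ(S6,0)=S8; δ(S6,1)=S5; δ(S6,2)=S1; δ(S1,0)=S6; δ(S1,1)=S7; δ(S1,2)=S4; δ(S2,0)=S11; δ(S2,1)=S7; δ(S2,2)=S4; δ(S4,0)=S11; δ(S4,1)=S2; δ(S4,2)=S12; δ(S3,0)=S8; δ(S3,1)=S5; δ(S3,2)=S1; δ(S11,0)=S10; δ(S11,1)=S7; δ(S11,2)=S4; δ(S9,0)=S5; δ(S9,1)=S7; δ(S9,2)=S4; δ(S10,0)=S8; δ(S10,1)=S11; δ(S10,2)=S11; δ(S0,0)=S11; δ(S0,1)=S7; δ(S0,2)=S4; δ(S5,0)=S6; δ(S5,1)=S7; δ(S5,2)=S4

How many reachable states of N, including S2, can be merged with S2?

3

P0 = {S0,S1,S2,S3,S4,S5,S6,S8,S9,S10,S11,S12} | {S7}.
On input 1, block {S0,S1,S2,S3,S4,S5,S6,S8,S9,S10,S11,S12} splits into {S0,S1,S2,S5,S8,S9,S11} and {S3,S4,S6,S10,S12}.
Split {S0,S1,S2,S5,S8,S9,S11} by δ(·,0) → {S0,S2,S8,S9} and {S1,S5,S11}.
Split {S0,S2,S8,S9} by δ(·,2) → {S0,S2,S9} and {S8}.
On input 0, block {S3,S4,S6,S10,S12} splits into {S3,S6,S10} and {S4} and {S12}.
The partition is now stable with 7 blocks: {S0,S2,S9} | {S7} | {S3,S6,S10} | {S1,S5,S11} | {S8} | {S4} | {S12}.
The equivalence class containing S2 is {S0,S2,S9}, of size 3.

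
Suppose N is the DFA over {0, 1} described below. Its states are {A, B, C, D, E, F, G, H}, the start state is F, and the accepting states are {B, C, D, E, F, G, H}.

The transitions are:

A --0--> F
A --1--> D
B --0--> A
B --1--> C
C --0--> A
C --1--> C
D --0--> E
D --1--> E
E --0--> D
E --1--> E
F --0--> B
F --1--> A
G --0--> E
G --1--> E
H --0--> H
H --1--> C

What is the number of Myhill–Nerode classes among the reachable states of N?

4

States {G,H} cannot be reached from the start state, so discard them.
Initial partition by acceptance: {B,C,D,E,F} | {A}.
On input 0, block {B,C,D,E,F} splits into {D,E,F} and {B,C}.
Refine {D,E,F} on symbol 0: members go to different blocks, giving {D,E} and {F}.
No further refinement is possible. Final partition (4 blocks): {D,E} | {A} | {B,C} | {F}.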